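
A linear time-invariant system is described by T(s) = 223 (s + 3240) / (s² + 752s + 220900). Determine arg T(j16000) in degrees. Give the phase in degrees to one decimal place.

∠(j16000 + 3240) = arctan(16000/3240) = 78.55°
∠[(j16000)² + 752(j16000) + 220900] = ∠[-2.5578e+08 + j1.2032e+07] = 177.31°
∠T(j16000) = 78.55° − 177.31° = -98.75°

-98.8°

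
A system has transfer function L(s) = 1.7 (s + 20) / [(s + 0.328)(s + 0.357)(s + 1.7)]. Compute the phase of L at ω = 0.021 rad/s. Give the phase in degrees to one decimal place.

∠(j0.021 + 20) = arctan(0.021/20) = 0.06°
∠(j0.021 + 0.328) = arctan(0.021/0.328) = 3.66°
∠(j0.021 + 0.357) = arctan(0.021/0.357) = 3.37°
∠(j0.021 + 1.7) = arctan(0.021/1.7) = 0.71°
∠L(j0.021) = 0.06° − (3.66° + 3.37° + 0.71°) = -7.68°

-7.7°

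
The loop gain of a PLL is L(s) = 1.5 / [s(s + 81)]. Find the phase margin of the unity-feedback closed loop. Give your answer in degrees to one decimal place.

90.0°

Gain crossover: |L(jω)| = 1 at ω ≈ 0.0185 rad/s.
∠L(j0.0185) = −90° − arctan(0.0185/81) ≈ -90.01°
PM = 180° + (-90.01°) = 89.99°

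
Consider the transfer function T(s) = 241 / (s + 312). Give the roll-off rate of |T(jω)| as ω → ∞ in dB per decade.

With 0 zeros and 1 pole, the high-frequency asymptotic slope is 20 × (0 − 1) = -20 dB/decade.

-20 dB/decade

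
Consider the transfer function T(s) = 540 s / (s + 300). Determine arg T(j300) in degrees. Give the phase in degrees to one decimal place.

∠(j300) = 90.00°
∠(j300 + 300) = arctan(300/300) = 45.00°
∠T(j300) = 90.00° − 45.00° = 45.00°

45.0°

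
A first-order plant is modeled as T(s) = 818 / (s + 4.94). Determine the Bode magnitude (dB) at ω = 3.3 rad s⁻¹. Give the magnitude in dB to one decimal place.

|j3.3 + 4.94| = √(3.3² + 4.94²) = 5.941
|T(j3.3)| = 818 / 5.941 = 137.69
20 log₁₀(137.69) = 42.78 dB

42.8 dB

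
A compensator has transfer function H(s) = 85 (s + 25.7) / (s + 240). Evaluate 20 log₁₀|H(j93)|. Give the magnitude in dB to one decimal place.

|j93 + 25.7| = √(93² + 25.7²) = 96.49
|j93 + 240| = √(93² + 240²) = 257.4
|H(j93)| = 85 × 96.49 / 257.4 = 31.863
20 log₁₀(31.863) = 30.07 dB

30.1 dB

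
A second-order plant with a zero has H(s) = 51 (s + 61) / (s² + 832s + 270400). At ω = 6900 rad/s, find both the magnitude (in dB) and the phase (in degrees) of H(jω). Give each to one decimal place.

|H| = -42.6 dB, ∠H = -83.6 deg

|j6900 + 61| = √(6900² + 61²) = 6900
|(j6900)² + 832(j6900) + 270400| = |-4.734e+07 + j5.7408e+06| = 4.769e+07
|H(j6900)| = 51 × 6900 / 4.769e+07 = 0.0073797
20 log₁₀(0.0073797) = -42.64 dB
∠(j6900 + 61) = arctan(6900/61) = 89.49°
∠[(j6900)² + 832(j6900) + 270400] = ∠[-4.734e+07 + j5.7408e+06] = 173.09°
∠H(j6900) = 89.49° − 173.09° = -83.59°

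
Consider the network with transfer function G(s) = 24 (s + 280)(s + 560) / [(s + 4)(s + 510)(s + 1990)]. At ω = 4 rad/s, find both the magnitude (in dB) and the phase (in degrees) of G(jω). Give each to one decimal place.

|G| = -3.7 dB, ∠G = -44.3°

|j4 + 280| = √(4² + 280²) = 280
|j4 + 560| = √(4² + 560²) = 560
|j4 + 4| = √(4² + 4²) = 5.657
|j4 + 510| = √(4² + 510²) = 510
|j4 + 1990| = √(4² + 1990²) = 1990
|G(j4)| = 24 × 280 × 560 / (5.657 × 510 × 1990) = 0.65554
20 log₁₀(0.65554) = -3.67 dB
∠(j4 + 280) = arctan(4/280) = 0.82°
∠(j4 + 560) = arctan(4/560) = 0.41°
∠(j4 + 4) = arctan(4/4) = 45.00°
∠(j4 + 510) = arctan(4/510) = 0.45°
∠(j4 + 1990) = arctan(4/1990) = 0.12°
∠G(j4) = 0.82° + 0.41° − (45.00° + 0.45° + 0.12°) = -44.34°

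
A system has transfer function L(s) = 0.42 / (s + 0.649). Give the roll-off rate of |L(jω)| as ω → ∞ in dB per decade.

-20 dB/decade

With 0 zeros and 1 pole, the high-frequency asymptotic slope is 20 × (0 − 1) = -20 dB/decade.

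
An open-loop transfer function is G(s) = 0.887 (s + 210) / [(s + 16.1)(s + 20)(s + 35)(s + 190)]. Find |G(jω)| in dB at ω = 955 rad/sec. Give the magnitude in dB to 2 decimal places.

-179.81 dB

|j955 + 210| = √(955² + 210²) = 977.8
|j955 + 16.1| = √(955² + 16.1²) = 955.1
|j955 + 20| = √(955² + 20²) = 955.2
|j955 + 35| = √(955² + 35²) = 955.6
|j955 + 190| = √(955² + 190²) = 973.7
|G(j955)| = 0.887 × 977.8 / (955.1 × 955.2 × 955.6 × 973.7) = 1.0216e-09
20 log₁₀(1.0216e-09) = -179.814 dB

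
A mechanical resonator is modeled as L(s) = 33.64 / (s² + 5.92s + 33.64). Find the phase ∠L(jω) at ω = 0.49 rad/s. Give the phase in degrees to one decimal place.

∠[(j0.49)² + 5.92(j0.49) + 33.64] = ∠[33.4 + j2.9008] = 4.96°
∠L(j0.49) = −4.96° = -4.96°

-5.0 deg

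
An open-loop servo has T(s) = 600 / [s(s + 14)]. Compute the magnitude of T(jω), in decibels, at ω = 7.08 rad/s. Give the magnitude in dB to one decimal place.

14.7 dB

|j7.08 + 14| = √(7.08² + 14²) = 15.69
|j7.08| = 7.08
|T(j7.08)| = 600 / (15.69 × 7.08) = 5.4018
20 log₁₀(5.4018) = 14.65 dB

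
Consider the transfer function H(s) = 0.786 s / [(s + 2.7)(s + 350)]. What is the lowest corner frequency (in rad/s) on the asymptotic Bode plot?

Break frequencies occur at each pole and zero magnitude: 2.7 rad/s, 350 rad/s.
The lowest is 2.7 rad/s.

2.7 rad/s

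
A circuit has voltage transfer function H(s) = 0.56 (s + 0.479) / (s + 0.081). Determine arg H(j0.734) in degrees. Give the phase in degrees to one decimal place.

∠(j0.734 + 0.479) = arctan(0.734/0.479) = 56.87°
∠(j0.734 + 0.081) = arctan(0.734/0.081) = 83.70°
∠H(j0.734) = 56.87° − 83.70° = -26.83°

-26.8°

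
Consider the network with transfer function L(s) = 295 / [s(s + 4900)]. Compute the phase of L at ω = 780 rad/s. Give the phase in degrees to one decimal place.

-99.0°

∠(j780 + 4900) = arctan(780/4900) = 9.04°
∠(j780) = 90.00°
∠L(j780) = − (9.04° + 90.00°) = -99.04°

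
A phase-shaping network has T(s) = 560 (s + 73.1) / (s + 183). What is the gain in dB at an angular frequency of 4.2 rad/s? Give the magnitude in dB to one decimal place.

|j4.2 + 73.1| = √(4.2² + 73.1²) = 73.22
|j4.2 + 183| = √(4.2² + 183²) = 183
|T(j4.2)| = 560 × 73.22 / 183 = 224
20 log₁₀(224) = 47.01 dB

47.0 dB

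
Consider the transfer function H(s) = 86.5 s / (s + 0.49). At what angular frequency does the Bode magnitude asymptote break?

0.49 rad/sec

The single real pole at s = −0.49 gives a corner at ω = 0.49 rad/sec.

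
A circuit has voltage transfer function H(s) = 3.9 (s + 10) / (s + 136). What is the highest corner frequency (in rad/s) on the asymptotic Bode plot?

Break frequencies occur at each pole and zero magnitude: 10 rad/s, 136 rad/s.
The highest is 136 rad/s.

136 rad/s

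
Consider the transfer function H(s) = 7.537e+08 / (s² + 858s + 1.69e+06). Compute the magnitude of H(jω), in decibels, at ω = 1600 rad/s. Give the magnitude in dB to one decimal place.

|(j1600)² + 858(j1600) + 1.69e+06| = |-8.7e+05 + j1.3728e+06| = 1.625e+06
|H(j1600)| = 7.537e+08 / 1.625e+06 = 463.74
20 log₁₀(463.74) = 53.33 dB

53.3 dB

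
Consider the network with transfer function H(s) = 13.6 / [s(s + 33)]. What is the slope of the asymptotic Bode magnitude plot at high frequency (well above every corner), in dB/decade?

-40 dB/decade

With 0 zeros and 2 poles, the high-frequency asymptotic slope is 20 × (0 − 2) = -40 dB/decade.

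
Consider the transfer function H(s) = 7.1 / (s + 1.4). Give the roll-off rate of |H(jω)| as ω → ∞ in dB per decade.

-20 dB/decade

With 0 zeros and 1 pole, the high-frequency asymptotic slope is 20 × (0 − 1) = -20 dB/decade.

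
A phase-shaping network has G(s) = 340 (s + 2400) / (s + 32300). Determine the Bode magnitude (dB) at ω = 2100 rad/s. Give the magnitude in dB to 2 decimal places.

|j2100 + 2400| = √(2100² + 2400²) = 3189
|j2100 + 32300| = √(2100² + 32300²) = 3.237e+04
|G(j2100)| = 340 × 3189 / 3.237e+04 = 33.498
20 log₁₀(33.498) = 30.500 dB

30.50 dB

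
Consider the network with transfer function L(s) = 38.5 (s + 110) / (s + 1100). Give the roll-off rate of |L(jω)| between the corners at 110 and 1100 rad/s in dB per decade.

20 dB/decade

In this band the factors already past their corner are: zero at 110; net slope = 20 dB/decade.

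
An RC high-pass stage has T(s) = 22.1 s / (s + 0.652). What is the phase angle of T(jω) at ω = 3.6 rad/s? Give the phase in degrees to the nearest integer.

10°

∠(j3.6) = 90.00°
∠(j3.6 + 0.652) = arctan(3.6/0.652) = 79.73°
∠T(j3.6) = 90.00° − 79.73° = 10.27°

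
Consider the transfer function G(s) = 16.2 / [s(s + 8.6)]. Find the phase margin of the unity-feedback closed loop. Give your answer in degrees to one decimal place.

77.9 deg

Gain crossover: |G(jω)| = 1 at ω ≈ 1.84 rad s⁻¹.
∠G(j1.84) = −90° − arctan(1.84/8.6) ≈ -102.09°
PM = 180° + (-102.09°) = 77.91°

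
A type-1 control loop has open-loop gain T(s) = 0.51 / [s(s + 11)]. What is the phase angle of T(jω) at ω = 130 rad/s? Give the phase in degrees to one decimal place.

-175.2°

∠(j130 + 11) = arctan(130/11) = 85.16°
∠(j130) = 90.00°
∠T(j130) = − (85.16° + 90.00°) = -175.16°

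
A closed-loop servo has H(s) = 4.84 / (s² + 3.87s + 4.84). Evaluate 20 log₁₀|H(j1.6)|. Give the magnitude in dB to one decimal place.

|(j1.6)² + 3.87(j1.6) + 4.84| = |2.28 + j6.192| = 6.598
|H(j1.6)| = 4.84 / 6.598 = 0.73351
20 log₁₀(0.73351) = -2.69 dB

-2.7 dB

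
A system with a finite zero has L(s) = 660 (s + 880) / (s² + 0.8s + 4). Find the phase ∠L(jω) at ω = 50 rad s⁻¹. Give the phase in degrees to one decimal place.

∠(j50 + 880) = arctan(50/880) = 3.25°
∠[(j50)² + 0.8(j50) + 4] = ∠[-2496 + j40] = 179.08°
∠L(j50) = 3.25° − 179.08° = -175.83°

-175.8°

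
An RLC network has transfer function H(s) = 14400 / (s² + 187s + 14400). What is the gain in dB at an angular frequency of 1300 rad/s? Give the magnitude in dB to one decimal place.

|(j1300)² + 187(j1300) + 14400| = |-1.6756e+06 + j2.431e+05| = 1.693e+06
|H(j1300)| = 14400 / 1.693e+06 = 0.0085049
20 log₁₀(0.0085049) = -41.41 dB

-41.4 dB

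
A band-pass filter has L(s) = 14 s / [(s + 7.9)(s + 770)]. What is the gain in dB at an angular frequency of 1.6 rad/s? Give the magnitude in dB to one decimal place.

-48.9 dB

|j1.6| = 1.6
|j1.6 + 7.9| = √(1.6² + 7.9²) = 8.06
|j1.6 + 770| = √(1.6² + 770²) = 770
|L(j1.6)| = 14 × 1.6 / (8.06 × 770) = 0.0036091
20 log₁₀(0.0036091) = -48.85 dB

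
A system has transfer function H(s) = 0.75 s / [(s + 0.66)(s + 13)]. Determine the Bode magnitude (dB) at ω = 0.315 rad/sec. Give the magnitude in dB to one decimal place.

-32.1 dB

|j0.315| = 0.315
|j0.315 + 0.66| = √(0.315² + 0.66²) = 0.7313
|j0.315 + 13| = √(0.315² + 13²) = 13
|H(j0.315)| = 0.75 × 0.315 / (0.7313 × 13) = 0.024842
20 log₁₀(0.024842) = -32.10 dB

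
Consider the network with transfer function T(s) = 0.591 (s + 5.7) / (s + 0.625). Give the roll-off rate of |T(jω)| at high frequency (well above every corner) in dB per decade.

0 dB/decade

With 1 zero and 1 pole, the high-frequency asymptotic slope is 20 × (1 − 1) = 0 dB/decade.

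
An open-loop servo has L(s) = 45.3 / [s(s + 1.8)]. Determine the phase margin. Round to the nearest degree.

15°

Gain crossover: |L(jω)| = 1 at ω ≈ 6.61 rad/s.
∠L(j6.61) = −90° − arctan(6.61/1.8) ≈ -164.77°
PM = 180° + (-164.77°) = 15.23°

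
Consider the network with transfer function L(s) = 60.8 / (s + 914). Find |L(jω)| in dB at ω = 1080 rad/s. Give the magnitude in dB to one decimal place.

|j1080 + 914| = √(1080² + 914²) = 1415
|L(j1080)| = 60.8 / 1415 = 0.042973
20 log₁₀(0.042973) = -27.34 dB

-27.3 dB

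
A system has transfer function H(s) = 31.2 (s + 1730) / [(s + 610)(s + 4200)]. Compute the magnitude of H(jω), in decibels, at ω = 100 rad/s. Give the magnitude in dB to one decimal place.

|j100 + 1730| = √(100² + 1730²) = 1733
|j100 + 610| = √(100² + 610²) = 618.1
|j100 + 4200| = √(100² + 4200²) = 4201
|H(j100)| = 31.2 × 1733 / (618.1 × 4201) = 0.020819
20 log₁₀(0.020819) = -33.63 dB

-33.6 dB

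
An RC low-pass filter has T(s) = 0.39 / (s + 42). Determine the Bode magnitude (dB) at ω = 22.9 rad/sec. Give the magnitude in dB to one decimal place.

|j22.9 + 42| = √(22.9² + 42²) = 47.84
|T(j22.9)| = 0.39 / 47.84 = 0.0081526
20 log₁₀(0.0081526) = -41.77 dB

-41.8 dB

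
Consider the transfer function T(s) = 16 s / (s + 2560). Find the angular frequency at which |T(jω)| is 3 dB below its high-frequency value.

For a single-pole high-pass, the −3 dB point is at the pole: ω = 2560 rad/s.

2560 rad/s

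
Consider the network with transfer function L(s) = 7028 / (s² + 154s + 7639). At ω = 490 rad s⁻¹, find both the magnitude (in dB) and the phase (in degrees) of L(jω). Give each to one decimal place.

|(j490)² + 154(j490) + 7639| = |-2.3246e+05 + j75460| = 2.444e+05
|L(j490)| = 7028 / 2.444e+05 = 0.028756
20 log₁₀(0.028756) = -30.83 dB
∠[(j490)² + 154(j490) + 7639] = ∠[-2.3246e+05 + j75460] = 162.02°
∠L(j490) = −162.02° = -162.02°

|L| = -30.8 dB, ∠L = -162.0 deg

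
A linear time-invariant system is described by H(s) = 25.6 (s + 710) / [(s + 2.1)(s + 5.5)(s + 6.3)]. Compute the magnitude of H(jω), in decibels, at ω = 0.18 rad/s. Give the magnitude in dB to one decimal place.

47.9 dB

|j0.18 + 710| = √(0.18² + 710²) = 710
|j0.18 + 2.1| = √(0.18² + 2.1²) = 2.108
|j0.18 + 5.5| = √(0.18² + 5.5²) = 5.503
|j0.18 + 6.3| = √(0.18² + 6.3²) = 6.303
|H(j0.18)| = 25.6 × 710 / (2.108 × 5.503 × 6.303) = 248.64
20 log₁₀(248.64) = 47.91 dB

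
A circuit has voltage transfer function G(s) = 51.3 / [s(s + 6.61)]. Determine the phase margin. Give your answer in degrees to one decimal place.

48.6°

Gain crossover: |G(jω)| = 1 at ω ≈ 5.82 rad s⁻¹.
∠G(j5.82) = −90° − arctan(5.82/6.61) ≈ -131.38°
PM = 180° + (-131.38°) = 48.62°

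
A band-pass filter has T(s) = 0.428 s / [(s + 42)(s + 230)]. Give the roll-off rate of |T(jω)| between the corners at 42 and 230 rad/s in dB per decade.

0 dB/decade

In this band the factors already past their corner are: 1 differentiator zero, pole at 42; net slope = 0 dB/decade.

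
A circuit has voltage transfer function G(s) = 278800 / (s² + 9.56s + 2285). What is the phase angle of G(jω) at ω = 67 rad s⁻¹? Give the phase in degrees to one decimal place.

-163.8 deg

∠[(j67)² + 9.56(j67) + 2285] = ∠[-2204 + j640.52] = 163.80°
∠G(j67) = −163.80° = -163.80°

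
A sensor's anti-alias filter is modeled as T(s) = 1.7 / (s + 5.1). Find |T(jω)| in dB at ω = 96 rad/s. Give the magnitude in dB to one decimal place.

-35.0 dB

|j96 + 5.1| = √(96² + 5.1²) = 96.14
|T(j96)| = 1.7 / 96.14 = 0.017683
20 log₁₀(0.017683) = -35.05 dB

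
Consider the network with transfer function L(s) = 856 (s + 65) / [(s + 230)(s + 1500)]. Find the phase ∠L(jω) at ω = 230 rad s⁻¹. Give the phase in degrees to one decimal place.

20.5 deg

∠(j230 + 65) = arctan(230/65) = 74.22°
∠(j230 + 230) = arctan(230/230) = 45.00°
∠(j230 + 1500) = arctan(230/1500) = 8.72°
∠L(j230) = 74.22° − (45.00° + 8.72°) = 20.50°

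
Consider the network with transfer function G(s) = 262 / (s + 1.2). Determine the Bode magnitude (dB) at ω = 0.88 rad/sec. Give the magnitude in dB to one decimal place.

|j0.88 + 1.2| = √(0.88² + 1.2²) = 1.488
|G(j0.88)| = 262 / 1.488 = 176.07
20 log₁₀(176.07) = 44.91 dB

44.9 dB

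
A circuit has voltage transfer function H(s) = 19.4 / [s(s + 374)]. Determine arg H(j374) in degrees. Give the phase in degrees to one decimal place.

∠(j374 + 374) = arctan(374/374) = 45.00°
∠(j374) = 90.00°
∠H(j374) = − (45.00° + 90.00°) = -135.00°

-135.0°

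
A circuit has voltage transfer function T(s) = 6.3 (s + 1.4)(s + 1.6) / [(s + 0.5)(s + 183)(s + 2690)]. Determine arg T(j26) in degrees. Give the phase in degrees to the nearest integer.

∠(j26 + 1.4) = arctan(26/1.4) = 86.92°
∠(j26 + 1.6) = arctan(26/1.6) = 86.48°
∠(j26 + 0.5) = arctan(26/0.5) = 88.90°
∠(j26 + 183) = arctan(26/183) = 8.09°
∠(j26 + 2690) = arctan(26/2690) = 0.55°
∠T(j26) = 86.92° + 86.48° − (88.90° + 8.09° + 0.55°) = 75.86°

76°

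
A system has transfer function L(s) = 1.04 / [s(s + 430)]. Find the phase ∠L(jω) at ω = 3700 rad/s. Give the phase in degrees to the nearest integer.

-173 deg

∠(j3700 + 430) = arctan(3700/430) = 83.37°
∠(j3700) = 90.00°
∠L(j3700) = − (83.37° + 90.00°) = -173.37°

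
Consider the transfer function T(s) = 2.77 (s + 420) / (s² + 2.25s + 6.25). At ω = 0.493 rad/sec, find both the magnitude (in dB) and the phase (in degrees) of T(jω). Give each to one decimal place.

|T| = 45.6 dB, ∠T = -10.4°

|j0.493 + 420| = √(0.493² + 420²) = 420
|(j0.493)² + 2.25(j0.493) + 6.25| = |6.007 + j1.1093| = 6.109
|T(j0.493)| = 2.77 × 420 / 6.109 = 190.46
20 log₁₀(190.46) = 45.60 dB
∠(j0.493 + 420) = arctan(0.493/420) = 0.07°
∠[(j0.493)² + 2.25(j0.493) + 6.25] = ∠[6.007 + j1.1093] = 10.46°
∠T(j0.493) = 0.07° − 10.46° = -10.40°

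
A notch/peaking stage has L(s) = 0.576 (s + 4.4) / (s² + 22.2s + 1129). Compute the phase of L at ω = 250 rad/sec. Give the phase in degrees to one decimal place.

-85.8 deg

∠(j250 + 4.4) = arctan(250/4.4) = 88.99°
∠[(j250)² + 22.2(j250) + 1129] = ∠[-61371 + j5550] = 174.83°
∠L(j250) = 88.99° − 174.83° = -85.84°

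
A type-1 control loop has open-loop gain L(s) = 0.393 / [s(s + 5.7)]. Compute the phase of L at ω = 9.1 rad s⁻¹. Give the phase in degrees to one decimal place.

-147.9°

∠(j9.1 + 5.7) = arctan(9.1/5.7) = 57.94°
∠(j9.1) = 90.00°
∠L(j9.1) = − (57.94° + 90.00°) = -147.94°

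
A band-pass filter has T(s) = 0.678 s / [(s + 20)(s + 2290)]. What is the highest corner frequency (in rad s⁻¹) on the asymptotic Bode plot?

2290 rad s⁻¹

Break frequencies occur at each pole and zero magnitude: 20 rad s⁻¹, 2290 rad s⁻¹.
The highest is 2290 rad s⁻¹.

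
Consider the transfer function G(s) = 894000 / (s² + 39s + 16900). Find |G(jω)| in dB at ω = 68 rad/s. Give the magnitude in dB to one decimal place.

|(j68)² + 39(j68) + 16900| = |12276 + j2652| = 1.256e+04
|G(j68)| = 894000 / 1.256e+04 = 71.183
20 log₁₀(71.183) = 37.05 dB

37.0 dB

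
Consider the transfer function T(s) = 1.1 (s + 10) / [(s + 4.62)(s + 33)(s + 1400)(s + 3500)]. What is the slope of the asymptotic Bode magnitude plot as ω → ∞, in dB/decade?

-60 dB/decade

With 1 zero and 4 poles, the high-frequency asymptotic slope is 20 × (1 − 4) = -60 dB/decade.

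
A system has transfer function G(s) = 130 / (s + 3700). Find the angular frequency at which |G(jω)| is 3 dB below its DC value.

3700 rad/s

For a single-pole low-pass, the −3 dB point is at the pole: ω = 3700 rad/s.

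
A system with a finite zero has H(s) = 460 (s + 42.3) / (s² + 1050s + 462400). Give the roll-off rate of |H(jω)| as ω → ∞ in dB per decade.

-20 dB/decade

With 1 zero and 2 poles, the high-frequency asymptotic slope is 20 × (1 − 2) = -20 dB/decade.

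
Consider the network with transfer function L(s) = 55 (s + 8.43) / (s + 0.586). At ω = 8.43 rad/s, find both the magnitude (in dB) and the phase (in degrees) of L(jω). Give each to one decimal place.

|j8.43 + 8.43| = √(8.43² + 8.43²) = 11.92
|j8.43 + 0.586| = √(8.43² + 0.586²) = 8.45
|L(j8.43)| = 55 × 11.92 / 8.45 = 77.594
20 log₁₀(77.594) = 37.80 dB
∠(j8.43 + 8.43) = arctan(8.43/8.43) = 45.00°
∠(j8.43 + 0.586) = arctan(8.43/0.586) = 86.02°
∠L(j8.43) = 45.00° − 86.02° = -41.02°

|L| = 37.8 dB, ∠L = -41.0°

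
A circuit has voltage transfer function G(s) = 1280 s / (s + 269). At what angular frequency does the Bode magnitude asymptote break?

The single real pole at s = −269 gives a corner at ω = 269 rad s⁻¹.

269 rad s⁻¹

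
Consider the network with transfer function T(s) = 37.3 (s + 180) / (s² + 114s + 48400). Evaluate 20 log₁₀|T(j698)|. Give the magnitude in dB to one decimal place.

|j698 + 180| = √(698² + 180²) = 720.8
|(j698)² + 114(j698) + 48400| = |-4.388e+05 + j79572| = 4.46e+05
|T(j698)| = 37.3 × 720.8 / 4.46e+05 = 0.06029
20 log₁₀(0.06029) = -24.40 dB

-24.4 dB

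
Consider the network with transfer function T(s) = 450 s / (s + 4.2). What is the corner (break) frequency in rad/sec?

The single real pole at s = −4.2 gives a corner at ω = 4.2 rad/sec.

4.2 rad/sec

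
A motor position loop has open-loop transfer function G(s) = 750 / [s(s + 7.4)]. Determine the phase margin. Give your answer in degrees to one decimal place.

15.4°

Gain crossover: |G(jω)| = 1 at ω ≈ 26.9 rad/s.
∠G(j26.9) = −90° − arctan(26.9/7.4) ≈ -164.61°
PM = 180° + (-164.61°) = 15.39°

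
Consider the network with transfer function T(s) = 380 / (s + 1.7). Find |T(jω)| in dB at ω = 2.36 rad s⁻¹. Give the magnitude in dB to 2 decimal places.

|j2.36 + 1.7| = √(2.36² + 1.7²) = 2.909
|T(j2.36)| = 380 / 2.909 = 130.65
20 log₁₀(130.65) = 42.322 dB

42.32 dB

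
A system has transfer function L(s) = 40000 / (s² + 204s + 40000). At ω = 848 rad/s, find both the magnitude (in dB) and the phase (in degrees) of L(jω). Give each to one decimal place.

|(j848)² + 204(j848) + 40000| = |-6.791e+05 + j1.7299e+05| = 7.008e+05
|L(j848)| = 40000 / 7.008e+05 = 0.057078
20 log₁₀(0.057078) = -24.87 dB
∠[(j848)² + 204(j848) + 40000] = ∠[-6.791e+05 + j1.7299e+05] = 165.71°
∠L(j848) = −165.71° = -165.71°

|L| = -24.9 dB, ∠L = -165.7°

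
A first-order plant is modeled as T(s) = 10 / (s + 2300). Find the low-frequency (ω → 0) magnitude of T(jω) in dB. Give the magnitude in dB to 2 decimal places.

-47.23 dB

T(0) = 10 / 2300 = 0.0043478
20 log₁₀(0.0043478) = -47.235 dB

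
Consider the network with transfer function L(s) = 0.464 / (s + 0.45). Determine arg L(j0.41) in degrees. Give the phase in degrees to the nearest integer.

-42°

∠(j0.41 + 0.45) = arctan(0.41/0.45) = 42.34°
∠L(j0.41) = −42.34° = -42.34°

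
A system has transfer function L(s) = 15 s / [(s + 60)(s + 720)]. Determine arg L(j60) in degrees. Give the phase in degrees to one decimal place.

∠(j60) = 90.00°
∠(j60 + 60) = arctan(60/60) = 45.00°
∠(j60 + 720) = arctan(60/720) = 4.76°
∠L(j60) = 90.00° − (45.00° + 4.76°) = 40.24°

40.2°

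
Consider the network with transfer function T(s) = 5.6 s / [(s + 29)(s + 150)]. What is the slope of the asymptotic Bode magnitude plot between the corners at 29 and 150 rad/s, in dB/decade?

0 dB/decade

In this band the factors already past their corner are: 1 differentiator zero, pole at 29; net slope = 0 dB/decade.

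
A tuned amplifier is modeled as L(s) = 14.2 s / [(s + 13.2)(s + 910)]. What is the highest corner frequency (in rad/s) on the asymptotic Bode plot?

910 rad/s

Break frequencies occur at each pole and zero magnitude: 13.2 rad/s, 910 rad/s.
The highest is 910 rad/s.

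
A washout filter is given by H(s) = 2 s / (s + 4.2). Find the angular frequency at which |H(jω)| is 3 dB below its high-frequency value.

For a single-pole high-pass, the −3 dB point is at the pole: ω = 4.2 rad/sec.

4.2 rad/sec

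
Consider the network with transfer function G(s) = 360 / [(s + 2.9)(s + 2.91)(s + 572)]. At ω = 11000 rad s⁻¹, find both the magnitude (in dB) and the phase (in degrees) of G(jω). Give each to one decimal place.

|j11000 + 2.9| = √(11000² + 2.9²) = 1.1e+04
|j11000 + 2.91| = √(11000² + 2.91²) = 1.1e+04
|j11000 + 572| = √(11000² + 572²) = 1.101e+04
|G(j11000)| = 360 / (1.1e+04 × 1.1e+04 × 1.101e+04) = 2.7011e-10
20 log₁₀(2.7011e-10) = -191.37 dB
∠(j11000 + 2.9) = arctan(11000/2.9) = 89.98°
∠(j11000 + 2.91) = arctan(11000/2.91) = 89.98°
∠(j11000 + 572) = arctan(11000/572) = 87.02°
∠G(j11000) = − (89.98° + 89.98° + 87.02°) = -266.99°

|G| = -191.4 dB, ∠G = -267.0°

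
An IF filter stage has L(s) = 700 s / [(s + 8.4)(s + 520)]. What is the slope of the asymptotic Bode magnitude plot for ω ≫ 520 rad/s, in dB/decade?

With 1 zero and 2 poles, the high-frequency asymptotic slope is 20 × (1 − 2) = -20 dB/decade.

-20 dB/decade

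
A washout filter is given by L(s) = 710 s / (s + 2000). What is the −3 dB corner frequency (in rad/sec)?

For a single-pole high-pass, the −3 dB point is at the pole: ω = 2000 rad/sec.

2000 rad/sec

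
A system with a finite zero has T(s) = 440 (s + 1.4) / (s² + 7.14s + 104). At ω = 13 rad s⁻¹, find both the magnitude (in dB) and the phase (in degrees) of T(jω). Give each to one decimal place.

|j13 + 1.4| = √(13² + 1.4²) = 13.08
|(j13)² + 7.14(j13) + 104| = |-65 + j92.82| = 113.3
|T(j13)| = 440 × 13.08 / 113.3 = 50.77
20 log₁₀(50.77) = 34.11 dB
∠(j13 + 1.4) = arctan(13/1.4) = 83.85°
∠[(j13)² + 7.14(j13) + 104] = ∠[-65 + j92.82] = 125.00°
∠T(j13) = 83.85° − 125.00° = -41.15°

|T| = 34.1 dB, ∠T = -41.1°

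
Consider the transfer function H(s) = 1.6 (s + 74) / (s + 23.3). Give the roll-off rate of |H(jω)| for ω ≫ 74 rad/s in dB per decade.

With 1 zero and 1 pole, the high-frequency asymptotic slope is 20 × (1 − 1) = 0 dB/decade.

0 dB/decade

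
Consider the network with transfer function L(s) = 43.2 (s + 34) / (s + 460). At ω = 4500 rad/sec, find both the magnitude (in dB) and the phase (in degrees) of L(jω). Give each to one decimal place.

|j4500 + 34| = √(4500² + 34²) = 4500
|j4500 + 460| = √(4500² + 460²) = 4523
|L(j4500)| = 43.2 × 4500 / 4523 = 42.977
20 log₁₀(42.977) = 32.66 dB
∠(j4500 + 34) = arctan(4500/34) = 89.57°
∠(j4500 + 460) = arctan(4500/460) = 84.16°
∠L(j4500) = 89.57° − 84.16° = 5.40°

|L| = 32.7 dB, ∠L = 5.4°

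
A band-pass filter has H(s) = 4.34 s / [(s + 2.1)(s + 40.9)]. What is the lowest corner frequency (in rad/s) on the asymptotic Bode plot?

Break frequencies occur at each pole and zero magnitude: 2.1 rad/s, 40.9 rad/s.
The lowest is 2.1 rad/s.

2.1 rad/s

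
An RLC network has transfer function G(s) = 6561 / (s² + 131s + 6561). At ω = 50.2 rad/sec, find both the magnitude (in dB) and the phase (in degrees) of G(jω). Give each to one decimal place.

|(j50.2)² + 131(j50.2) + 6561| = |4041 + j6576.2| = 7719
|G(j50.2)| = 6561 / 7719 = 0.85003
20 log₁₀(0.85003) = -1.41 dB
∠[(j50.2)² + 131(j50.2) + 6561] = ∠[4041 + j6576.2] = 58.43°
∠G(j50.2) = −58.43° = -58.43°

|G| = -1.4 dB, ∠G = -58.4°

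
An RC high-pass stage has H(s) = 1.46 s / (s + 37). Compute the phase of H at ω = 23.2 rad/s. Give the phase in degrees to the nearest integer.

∠(j23.2) = 90.00°
∠(j23.2 + 37) = arctan(23.2/37) = 32.09°
∠H(j23.2) = 90.00° − 32.09° = 57.91°

58°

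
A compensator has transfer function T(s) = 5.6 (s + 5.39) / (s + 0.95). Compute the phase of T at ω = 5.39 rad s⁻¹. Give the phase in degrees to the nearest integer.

∠(j5.39 + 5.39) = arctan(5.39/5.39) = 45.00°
∠(j5.39 + 0.95) = arctan(5.39/0.95) = 80.00°
∠T(j5.39) = 45.00° − 80.00° = -35.00°

-35°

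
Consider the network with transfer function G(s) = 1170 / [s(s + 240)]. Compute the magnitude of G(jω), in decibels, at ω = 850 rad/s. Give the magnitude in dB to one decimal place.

|j850 + 240| = √(850² + 240²) = 883.2
|j850| = 850
|G(j850)| = 1170 / (883.2 × 850) = 0.0015584
20 log₁₀(0.0015584) = -56.15 dB

-56.1 dB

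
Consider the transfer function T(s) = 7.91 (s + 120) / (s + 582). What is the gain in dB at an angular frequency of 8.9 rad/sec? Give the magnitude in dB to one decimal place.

|j8.9 + 120| = √(8.9² + 120²) = 120.3
|j8.9 + 582| = √(8.9² + 582²) = 582.1
|T(j8.9)| = 7.91 × 120.3 / 582.1 = 1.6352
20 log₁₀(1.6352) = 4.27 dB

4.3 dB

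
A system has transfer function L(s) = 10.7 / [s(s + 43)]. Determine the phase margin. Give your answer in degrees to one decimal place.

89.7°

Gain crossover: |L(jω)| = 1 at ω ≈ 0.249 rad/sec.
∠L(j0.249) = −90° − arctan(0.249/43) ≈ -90.33°
PM = 180° + (-90.33°) = 89.67°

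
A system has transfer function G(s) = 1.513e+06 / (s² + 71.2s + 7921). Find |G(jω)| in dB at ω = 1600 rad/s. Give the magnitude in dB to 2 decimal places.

|(j1600)² + 71.2(j1600) + 7921| = |-2.5521e+06 + j1.1392e+05| = 2.555e+06
|G(j1600)| = 1.513e+06 / 2.555e+06 = 0.59226
20 log₁₀(0.59226) = -4.550 dB

-4.55 dB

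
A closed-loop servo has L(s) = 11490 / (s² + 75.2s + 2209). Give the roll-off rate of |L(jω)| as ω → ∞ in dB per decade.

-40 dB/decade

With 0 zeros and 2 poles, the high-frequency asymptotic slope is 20 × (0 − 2) = -40 dB/decade.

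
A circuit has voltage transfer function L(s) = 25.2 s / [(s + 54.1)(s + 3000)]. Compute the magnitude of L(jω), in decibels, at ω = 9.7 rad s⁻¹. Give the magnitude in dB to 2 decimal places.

|j9.7| = 9.7
|j9.7 + 54.1| = √(9.7² + 54.1²) = 54.96
|j9.7 + 3000| = √(9.7² + 3000²) = 3000
|L(j9.7)| = 25.2 × 9.7 / (54.96 × 3000) = 0.0014825
20 log₁₀(0.0014825) = -56.580 dB

-56.58 dB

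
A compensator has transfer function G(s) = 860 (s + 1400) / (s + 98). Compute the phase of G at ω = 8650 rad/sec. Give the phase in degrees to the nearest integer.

∠(j8650 + 1400) = arctan(8650/1400) = 80.81°
∠(j8650 + 98) = arctan(8650/98) = 89.35°
∠G(j8650) = 80.81° − 89.35° = -8.54°

-9 deg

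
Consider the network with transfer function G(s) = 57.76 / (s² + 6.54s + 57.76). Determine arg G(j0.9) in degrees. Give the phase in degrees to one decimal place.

-5.9°

∠[(j0.9)² + 6.54(j0.9) + 57.76] = ∠[56.95 + j5.886] = 5.90°
∠G(j0.9) = −5.90° = -5.90°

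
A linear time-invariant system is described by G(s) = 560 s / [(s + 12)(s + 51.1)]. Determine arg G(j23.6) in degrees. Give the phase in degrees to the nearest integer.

2°

∠(j23.6) = 90.00°
∠(j23.6 + 12) = arctan(23.6/12) = 63.05°
∠(j23.6 + 51.1) = arctan(23.6/51.1) = 24.79°
∠G(j23.6) = 90.00° − (63.05° + 24.79°) = 2.16°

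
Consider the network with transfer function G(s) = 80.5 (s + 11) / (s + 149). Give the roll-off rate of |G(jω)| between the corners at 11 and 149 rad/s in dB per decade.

In this band the factors already past their corner are: zero at 11; net slope = 20 dB/decade.

20 dB/decade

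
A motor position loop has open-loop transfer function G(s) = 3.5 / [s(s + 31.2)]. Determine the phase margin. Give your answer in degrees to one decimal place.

89.8°

Gain crossover: |G(jω)| = 1 at ω ≈ 0.112 rad s⁻¹.
∠G(j0.112) = −90° − arctan(0.112/31.2) ≈ -90.21°
PM = 180° + (-90.21°) = 89.79°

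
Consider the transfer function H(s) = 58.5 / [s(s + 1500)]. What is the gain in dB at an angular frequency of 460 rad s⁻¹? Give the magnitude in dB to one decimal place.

|j460 + 1500| = √(460² + 1500²) = 1569
|j460| = 460
|H(j460)| = 58.5 / (1569 × 460) = 8.1057e-05
20 log₁₀(8.1057e-05) = -81.82 dB

-81.8 dB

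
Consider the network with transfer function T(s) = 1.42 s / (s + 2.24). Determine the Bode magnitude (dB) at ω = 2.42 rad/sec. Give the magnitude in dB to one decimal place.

|j2.42| = 2.42
|j2.42 + 2.24| = √(2.42² + 2.24²) = 3.298
|T(j2.42)| = 1.42 × 2.42 / 3.298 = 1.0421
20 log₁₀(1.0421) = 0.36 dB

0.4 dB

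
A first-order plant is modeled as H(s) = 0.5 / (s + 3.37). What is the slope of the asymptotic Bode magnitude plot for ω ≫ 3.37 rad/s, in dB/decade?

With 0 zeros and 1 pole, the high-frequency asymptotic slope is 20 × (0 − 1) = -20 dB/decade.

-20 dB/decade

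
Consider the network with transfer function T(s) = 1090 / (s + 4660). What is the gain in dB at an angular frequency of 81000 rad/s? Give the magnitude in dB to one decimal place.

|j81000 + 4660| = √(81000² + 4660²) = 8.113e+04
|T(j81000)| = 1090 / 8.113e+04 = 0.013435
20 log₁₀(0.013435) = -37.44 dB

-37.4 dB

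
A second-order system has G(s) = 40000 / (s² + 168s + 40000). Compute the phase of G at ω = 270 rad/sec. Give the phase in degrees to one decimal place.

-126.0°

∠[(j270)² + 168(j270) + 40000] = ∠[-32900 + j45360] = 125.95°
∠G(j270) = −125.95° = -125.95°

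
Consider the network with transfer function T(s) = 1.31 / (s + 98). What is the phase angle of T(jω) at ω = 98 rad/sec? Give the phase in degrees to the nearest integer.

-45°

∠(j98 + 98) = arctan(98/98) = 45.00°
∠T(j98) = −45.00° = -45.00°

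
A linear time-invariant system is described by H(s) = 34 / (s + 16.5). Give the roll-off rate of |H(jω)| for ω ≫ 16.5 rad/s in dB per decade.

-20 dB/decade

With 0 zeros and 1 pole, the high-frequency asymptotic slope is 20 × (0 − 1) = -20 dB/decade.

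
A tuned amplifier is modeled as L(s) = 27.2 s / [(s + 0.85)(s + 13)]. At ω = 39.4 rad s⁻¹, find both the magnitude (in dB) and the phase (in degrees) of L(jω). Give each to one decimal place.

|j39.4| = 39.4
|j39.4 + 0.85| = √(39.4² + 0.85²) = 39.41
|j39.4 + 13| = √(39.4² + 13²) = 41.49
|L(j39.4)| = 27.2 × 39.4 / (39.41 × 41.49) = 0.65544
20 log₁₀(0.65544) = -3.67 dB
∠(j39.4) = 90.00°
∠(j39.4 + 0.85) = arctan(39.4/0.85) = 88.76°
∠(j39.4 + 13) = arctan(39.4/13) = 71.74°
∠L(j39.4) = 90.00° − (88.76° + 71.74°) = -70.50°

|L| = -3.7 dB, ∠L = -70.5°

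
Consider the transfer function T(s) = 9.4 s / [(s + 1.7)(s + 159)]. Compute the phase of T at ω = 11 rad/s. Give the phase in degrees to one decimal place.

∠(j11) = 90.00°
∠(j11 + 1.7) = arctan(11/1.7) = 81.21°
∠(j11 + 159) = arctan(11/159) = 3.96°
∠T(j11) = 90.00° − (81.21° + 3.96°) = 4.83°

4.8 deg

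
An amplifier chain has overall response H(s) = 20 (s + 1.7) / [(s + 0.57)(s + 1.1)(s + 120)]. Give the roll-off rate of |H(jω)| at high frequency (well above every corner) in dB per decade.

With 1 zero and 3 poles, the high-frequency asymptotic slope is 20 × (1 − 3) = -40 dB/decade.

-40 dB/decade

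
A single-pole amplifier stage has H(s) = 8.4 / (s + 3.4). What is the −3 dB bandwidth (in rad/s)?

For a single-pole low-pass, the −3 dB point is at the pole: ω = 3.4 rad/s.

3.4 rad/s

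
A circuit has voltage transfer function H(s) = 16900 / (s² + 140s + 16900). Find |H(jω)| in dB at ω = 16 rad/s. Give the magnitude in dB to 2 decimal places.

0.05 dB

|(j16)² + 140(j16) + 16900| = |16644 + j2240| = 1.679e+04
|H(j16)| = 16900 / 1.679e+04 = 1.0063
20 log₁₀(1.0063) = 0.055 dB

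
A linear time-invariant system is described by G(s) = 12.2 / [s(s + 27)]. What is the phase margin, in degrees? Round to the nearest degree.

Gain crossover: |G(jω)| = 1 at ω ≈ 0.452 rad/sec.
∠G(j0.452) = −90° − arctan(0.452/27) ≈ -90.96°
PM = 180° + (-90.96°) = 89.04°

89°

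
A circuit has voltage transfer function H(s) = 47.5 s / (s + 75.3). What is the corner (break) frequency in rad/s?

The single real pole at s = −75.3 gives a corner at ω = 75.3 rad/s.

75.3 rad/s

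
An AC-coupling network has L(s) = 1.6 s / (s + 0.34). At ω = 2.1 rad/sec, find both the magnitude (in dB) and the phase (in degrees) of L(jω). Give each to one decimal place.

|j2.1| = 2.1
|j2.1 + 0.34| = √(2.1² + 0.34²) = 2.127
|L(j2.1)| = 1.6 × 2.1 / 2.127 = 1.5794
20 log₁₀(1.5794) = 3.97 dB
∠(j2.1) = 90.00°
∠(j2.1 + 0.34) = arctan(2.1/0.34) = 80.80°
∠L(j2.1) = 90.00° − 80.80° = 9.20°

|L| = 4.0 dB, ∠L = 9.2 deg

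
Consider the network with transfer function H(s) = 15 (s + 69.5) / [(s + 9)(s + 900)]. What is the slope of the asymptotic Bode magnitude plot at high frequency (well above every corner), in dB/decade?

-20 dB/decade

With 1 zero and 2 poles, the high-frequency asymptotic slope is 20 × (1 − 2) = -20 dB/decade.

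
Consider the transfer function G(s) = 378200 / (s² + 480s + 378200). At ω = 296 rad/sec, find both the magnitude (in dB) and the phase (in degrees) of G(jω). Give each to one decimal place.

|G| = 1.4 dB, ∠G = -26.1°

|(j296)² + 480(j296) + 378200| = |2.9058e+05 + j1.4208e+05| = 3.235e+05
|G(j296)| = 378200 / 3.235e+05 = 1.1692
20 log₁₀(1.1692) = 1.36 dB
∠[(j296)² + 480(j296) + 378200] = ∠[2.9058e+05 + j1.4208e+05] = 26.06°
∠G(j296) = −26.06° = -26.06°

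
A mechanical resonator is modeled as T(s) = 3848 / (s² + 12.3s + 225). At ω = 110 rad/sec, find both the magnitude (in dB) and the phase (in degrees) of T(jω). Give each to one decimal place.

|(j110)² + 12.3(j110) + 225| = |-11875 + j1353| = 1.195e+04
|T(j110)| = 3848 / 1.195e+04 = 0.32196
20 log₁₀(0.32196) = -9.84 dB
∠[(j110)² + 12.3(j110) + 225] = ∠[-11875 + j1353] = 173.50°
∠T(j110) = −173.50° = -173.50°

|T| = -9.8 dB, ∠T = -173.5°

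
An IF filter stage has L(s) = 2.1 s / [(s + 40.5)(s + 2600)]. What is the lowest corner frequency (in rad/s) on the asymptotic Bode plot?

40.5 rad/s

Break frequencies occur at each pole and zero magnitude: 40.5 rad/s, 2600 rad/s.
The lowest is 40.5 rad/s.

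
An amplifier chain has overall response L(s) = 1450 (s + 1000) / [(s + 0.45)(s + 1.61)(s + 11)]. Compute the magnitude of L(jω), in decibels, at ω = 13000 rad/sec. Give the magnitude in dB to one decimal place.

-101.3 dB

|j13000 + 1000| = √(13000² + 1000²) = 1.304e+04
|j13000 + 0.45| = √(13000² + 0.45²) = 1.3e+04
|j13000 + 1.61| = √(13000² + 1.61²) = 1.3e+04
|j13000 + 11| = √(13000² + 11²) = 1.3e+04
|L(j13000)| = 1450 × 1.304e+04 / (1.3e+04 × 1.3e+04 × 1.3e+04) = 8.6052e-06
20 log₁₀(8.6052e-06) = -101.30 dB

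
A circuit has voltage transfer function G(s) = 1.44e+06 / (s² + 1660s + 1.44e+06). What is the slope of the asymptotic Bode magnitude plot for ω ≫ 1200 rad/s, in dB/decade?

With 0 zeros and 2 poles, the high-frequency asymptotic slope is 20 × (0 − 2) = -40 dB/decade.

-40 dB/decade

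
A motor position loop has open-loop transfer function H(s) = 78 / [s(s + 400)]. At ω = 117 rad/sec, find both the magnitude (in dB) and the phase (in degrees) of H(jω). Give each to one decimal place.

|j117 + 400| = √(117² + 400²) = 416.8
|j117| = 117
|H(j117)| = 78 / (416.8 × 117) = 0.0015996
20 log₁₀(0.0015996) = -55.92 dB
∠(j117 + 400) = arctan(117/400) = 16.30°
∠(j117) = 90.00°
∠H(j117) = − (16.30° + 90.00°) = -106.30°

|H| = -55.9 dB, ∠H = -106.3 deg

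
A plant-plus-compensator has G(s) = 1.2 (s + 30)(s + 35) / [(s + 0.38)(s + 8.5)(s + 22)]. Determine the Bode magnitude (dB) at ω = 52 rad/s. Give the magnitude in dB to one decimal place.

-30.7 dB

|j52 + 30| = √(52² + 30²) = 60.03
|j52 + 35| = √(52² + 35²) = 62.68
|j52 + 0.38| = √(52² + 0.38²) = 52
|j52 + 8.5| = √(52² + 8.5²) = 52.69
|j52 + 22| = √(52² + 22²) = 56.46
|G(j52)| = 1.2 × 60.03 × 62.68 / (52 × 52.69 × 56.46) = 0.029188
20 log₁₀(0.029188) = -30.70 dB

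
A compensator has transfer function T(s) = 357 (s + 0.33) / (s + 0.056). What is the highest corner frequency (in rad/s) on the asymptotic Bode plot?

0.33 rad/s

Break frequencies occur at each pole and zero magnitude: 0.056 rad/s, 0.33 rad/s.
The highest is 0.33 rad/s.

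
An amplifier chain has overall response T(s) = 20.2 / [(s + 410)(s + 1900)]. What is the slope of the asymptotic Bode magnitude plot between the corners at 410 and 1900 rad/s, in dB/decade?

In this band the factors already past their corner are: pole at 410; net slope = -20 dB/decade.

-20 dB/decade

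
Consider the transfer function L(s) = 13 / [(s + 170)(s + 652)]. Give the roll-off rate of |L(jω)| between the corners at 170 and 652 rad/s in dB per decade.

-20 dB/decade

In this band the factors already past their corner are: pole at 170; net slope = -20 dB/decade.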